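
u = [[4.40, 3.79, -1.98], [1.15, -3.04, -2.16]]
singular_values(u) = [6.15, 3.88]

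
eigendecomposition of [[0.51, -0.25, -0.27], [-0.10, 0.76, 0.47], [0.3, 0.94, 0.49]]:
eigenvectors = [[-0.2, 0.89, -0.43],[0.5, -0.29, 0.65],[-0.84, 0.36, 0.62]]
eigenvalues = [0.01, 0.48, 1.27]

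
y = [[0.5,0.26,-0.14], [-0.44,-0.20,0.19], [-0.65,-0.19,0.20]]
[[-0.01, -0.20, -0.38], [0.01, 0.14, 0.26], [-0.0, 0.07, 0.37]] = y@ [[0.04, 0.26, -0.57], [-0.1, -1.26, -0.77], [0.02, 0.01, -0.75]]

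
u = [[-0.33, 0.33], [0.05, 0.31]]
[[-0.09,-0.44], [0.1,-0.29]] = u@ [[0.51, 0.33], [0.25, -0.99]]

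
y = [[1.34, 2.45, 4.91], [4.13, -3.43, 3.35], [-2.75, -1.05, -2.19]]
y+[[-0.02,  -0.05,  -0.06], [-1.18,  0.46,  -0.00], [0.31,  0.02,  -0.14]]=[[1.32, 2.40, 4.85], [2.95, -2.97, 3.35], [-2.44, -1.03, -2.33]]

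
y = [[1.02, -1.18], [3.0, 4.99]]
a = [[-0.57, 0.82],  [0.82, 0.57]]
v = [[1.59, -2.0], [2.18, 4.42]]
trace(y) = 6.01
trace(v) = 6.01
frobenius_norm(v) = 5.55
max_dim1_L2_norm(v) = 4.93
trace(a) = 0.00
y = v + a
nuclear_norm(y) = 7.32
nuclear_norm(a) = 2.00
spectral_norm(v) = 5.08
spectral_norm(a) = 1.00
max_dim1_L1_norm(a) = 1.39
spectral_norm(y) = 5.84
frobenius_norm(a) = 1.41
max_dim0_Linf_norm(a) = 0.82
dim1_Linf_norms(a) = [0.82, 0.82]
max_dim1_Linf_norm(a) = 0.82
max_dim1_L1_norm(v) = 6.6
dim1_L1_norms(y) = [2.2, 7.99]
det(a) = -1.00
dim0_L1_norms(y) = [4.02, 6.17]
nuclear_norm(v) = 7.32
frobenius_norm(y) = 6.03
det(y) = 8.63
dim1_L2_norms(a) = [1.0, 1.0]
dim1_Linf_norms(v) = [2.0, 4.42]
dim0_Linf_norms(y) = [3.0, 4.99]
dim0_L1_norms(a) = [1.39, 1.39]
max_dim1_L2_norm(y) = 5.82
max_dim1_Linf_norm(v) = 4.42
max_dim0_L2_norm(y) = 5.13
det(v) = 11.39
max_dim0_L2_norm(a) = 1.0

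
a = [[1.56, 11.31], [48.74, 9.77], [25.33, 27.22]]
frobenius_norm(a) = 63.12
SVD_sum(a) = [[5.56, 2.54], [44.04, 20.08], [31.25, 14.25]] + [[-4.0, 8.77], [4.70, -10.31], [-5.92, 12.97]]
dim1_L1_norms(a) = [12.87, 58.51, 52.55]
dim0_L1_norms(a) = [75.63, 48.3]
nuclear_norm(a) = 80.27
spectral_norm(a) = 59.66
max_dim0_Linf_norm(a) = 48.74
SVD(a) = [[-0.10, 0.47], [-0.81, -0.55], [-0.58, 0.69]] @ diag([59.65931303595046, 20.608102000875075]) @ [[-0.91,-0.41],[-0.41,0.91]]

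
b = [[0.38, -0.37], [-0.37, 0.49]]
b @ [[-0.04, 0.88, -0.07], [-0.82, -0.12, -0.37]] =[[0.29,0.38,0.11], [-0.39,-0.38,-0.16]]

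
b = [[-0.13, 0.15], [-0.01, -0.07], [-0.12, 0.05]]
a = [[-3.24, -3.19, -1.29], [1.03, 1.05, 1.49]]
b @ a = [[0.58, 0.57, 0.39], [-0.04, -0.04, -0.09], [0.44, 0.44, 0.23]]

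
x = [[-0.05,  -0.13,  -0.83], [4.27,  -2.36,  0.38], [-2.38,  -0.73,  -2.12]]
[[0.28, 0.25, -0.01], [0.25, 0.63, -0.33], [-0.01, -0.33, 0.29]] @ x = [[1.08, -0.62, -0.12], [3.46, -1.28, 0.73], [-2.1, 0.57, -0.73]]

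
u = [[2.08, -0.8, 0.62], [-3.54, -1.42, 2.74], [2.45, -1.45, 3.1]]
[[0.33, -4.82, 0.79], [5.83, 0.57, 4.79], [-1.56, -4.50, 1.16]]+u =[[2.41, -5.62, 1.41], [2.29, -0.85, 7.53], [0.89, -5.95, 4.26]]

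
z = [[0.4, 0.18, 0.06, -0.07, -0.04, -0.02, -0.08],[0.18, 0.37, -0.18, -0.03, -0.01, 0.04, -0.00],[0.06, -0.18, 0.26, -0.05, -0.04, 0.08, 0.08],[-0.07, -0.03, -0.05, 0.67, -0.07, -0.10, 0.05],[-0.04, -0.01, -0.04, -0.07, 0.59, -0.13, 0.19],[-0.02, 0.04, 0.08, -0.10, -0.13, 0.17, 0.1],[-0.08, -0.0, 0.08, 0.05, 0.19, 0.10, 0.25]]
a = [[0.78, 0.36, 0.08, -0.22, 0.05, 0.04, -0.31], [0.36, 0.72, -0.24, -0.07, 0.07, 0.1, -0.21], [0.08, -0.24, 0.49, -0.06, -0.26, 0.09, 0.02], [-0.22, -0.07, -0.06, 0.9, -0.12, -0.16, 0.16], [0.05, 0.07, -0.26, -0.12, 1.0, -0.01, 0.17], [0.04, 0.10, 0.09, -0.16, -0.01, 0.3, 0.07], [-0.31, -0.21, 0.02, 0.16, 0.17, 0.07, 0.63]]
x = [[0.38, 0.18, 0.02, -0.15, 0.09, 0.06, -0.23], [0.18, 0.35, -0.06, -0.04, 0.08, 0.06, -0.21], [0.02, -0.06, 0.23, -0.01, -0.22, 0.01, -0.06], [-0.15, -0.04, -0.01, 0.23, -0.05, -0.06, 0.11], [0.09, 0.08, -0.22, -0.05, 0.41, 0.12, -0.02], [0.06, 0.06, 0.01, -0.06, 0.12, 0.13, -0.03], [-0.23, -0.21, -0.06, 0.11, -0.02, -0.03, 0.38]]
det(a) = 0.01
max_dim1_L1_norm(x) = 1.11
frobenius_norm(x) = 1.11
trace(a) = 4.82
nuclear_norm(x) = 2.11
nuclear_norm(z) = 2.72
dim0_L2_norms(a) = [0.94, 0.88, 0.62, 0.97, 1.06, 0.37, 0.77]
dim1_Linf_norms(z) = [0.4, 0.37, 0.26, 0.67, 0.59, 0.17, 0.25]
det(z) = -0.00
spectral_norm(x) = 0.89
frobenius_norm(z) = 1.27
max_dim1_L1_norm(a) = 1.84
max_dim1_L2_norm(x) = 0.51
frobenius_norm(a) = 2.20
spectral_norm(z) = 0.73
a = x + z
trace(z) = 2.71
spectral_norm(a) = 1.46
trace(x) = 2.11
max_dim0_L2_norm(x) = 0.51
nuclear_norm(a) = 4.82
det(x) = 0.00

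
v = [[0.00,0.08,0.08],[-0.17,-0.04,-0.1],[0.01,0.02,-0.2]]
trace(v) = -0.24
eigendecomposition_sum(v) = [[0.06j, (0.04+0j), -0.00+0.03j], [-0.09-0.01j, (-0.02+0.06j), -0.04-0.01j], [(-0.01+0.01j), 0.00+0.00j, -0.00+0.00j]] + [[-0.06j, 0.04-0.00j, -0.00-0.03j], [-0.09+0.01j, -0.02-0.06j, (-0.04+0.01j)], [-0.01-0.01j, -0j, -0.00-0.00j]] + [[-0.01+0.00j, -0.01-0.00j, (0.09+0j)], [-0j, 0.00+0.00j, (-0.03-0j)], [(0.02-0j), 0.01+0.00j, -0.19-0.00j]]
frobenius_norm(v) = 0.31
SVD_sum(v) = [[0.03, 0.01, 0.08], [-0.07, -0.03, -0.15], [-0.07, -0.03, -0.15]] + [[-0.01, -0.0, 0.01],[-0.1, -0.03, 0.05],[0.09, 0.02, -0.04]] + [[-0.02, 0.07, -0.0], [-0.0, 0.01, -0.0], [-0.01, 0.02, -0.0]]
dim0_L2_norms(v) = [0.17, 0.09, 0.24]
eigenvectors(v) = [[-0.13-0.55j,  (-0.13+0.55j),  (-0.41+0j)], [0.82+0.00j,  0.82-0.00j,  (0.13+0j)], [(0.04-0.06j),  (0.04+0.06j),  0.90+0.00j]]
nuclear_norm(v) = 0.48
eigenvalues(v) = [(-0.02+0.12j), (-0.02-0.12j), (-0.2+0j)]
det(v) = -0.00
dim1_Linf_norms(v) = [0.08, 0.17, 0.2]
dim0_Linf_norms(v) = [0.17, 0.08, 0.2]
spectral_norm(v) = 0.25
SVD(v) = [[-0.33,-0.11,0.94],[0.65,-0.74,0.14],[0.68,0.66,0.32]] @ diag([0.25371132678709046, 0.15250386107731112, 0.07856930072519694]) @ [[-0.41, -0.15, -0.9], [0.87, 0.22, -0.44], [-0.27, 0.96, -0.04]]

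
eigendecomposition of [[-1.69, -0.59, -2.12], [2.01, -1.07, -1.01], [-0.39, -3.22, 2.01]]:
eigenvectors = [[(-0.67+0j), -0.67-0.00j, (-0.33+0j)], [(0.11+0.6j), 0.11-0.60j, (-0.34+0j)], [(-0.15+0.4j), (-0.15-0.4j), 0.88+0.00j]]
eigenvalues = [(-2.08+1.8j), (-2.08-1.8j), (3.41+0j)]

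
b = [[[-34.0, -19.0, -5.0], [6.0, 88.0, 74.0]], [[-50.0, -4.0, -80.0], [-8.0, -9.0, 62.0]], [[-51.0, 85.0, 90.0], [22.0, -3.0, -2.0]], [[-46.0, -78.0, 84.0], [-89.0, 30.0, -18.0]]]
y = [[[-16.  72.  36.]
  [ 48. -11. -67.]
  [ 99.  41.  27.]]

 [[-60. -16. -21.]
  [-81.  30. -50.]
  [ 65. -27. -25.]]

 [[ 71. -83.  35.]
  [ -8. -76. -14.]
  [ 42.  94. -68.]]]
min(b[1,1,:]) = -9.0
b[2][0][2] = 90.0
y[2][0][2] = 35.0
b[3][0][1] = -78.0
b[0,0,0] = -34.0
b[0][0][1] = -19.0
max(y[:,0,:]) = 72.0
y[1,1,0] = -81.0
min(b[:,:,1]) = -78.0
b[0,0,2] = -5.0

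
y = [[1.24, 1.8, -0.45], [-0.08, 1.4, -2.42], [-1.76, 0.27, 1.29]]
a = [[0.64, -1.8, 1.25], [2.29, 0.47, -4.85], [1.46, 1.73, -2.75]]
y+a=[[1.88, 0.00, 0.8], [2.21, 1.87, -7.27], [-0.3, 2.00, -1.46]]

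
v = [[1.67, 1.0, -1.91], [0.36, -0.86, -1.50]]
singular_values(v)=[2.94, 1.38]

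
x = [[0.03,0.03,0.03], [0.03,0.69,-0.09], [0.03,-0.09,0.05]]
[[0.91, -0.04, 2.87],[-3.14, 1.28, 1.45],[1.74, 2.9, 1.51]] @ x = [[0.11, -0.26, 0.17],[-0.01, 0.66, -0.14],[0.18, 1.92, -0.13]]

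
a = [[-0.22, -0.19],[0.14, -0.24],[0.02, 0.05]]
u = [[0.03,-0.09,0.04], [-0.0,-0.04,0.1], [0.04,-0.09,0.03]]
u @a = [[-0.02,0.02], [-0.0,0.01], [-0.02,0.02]]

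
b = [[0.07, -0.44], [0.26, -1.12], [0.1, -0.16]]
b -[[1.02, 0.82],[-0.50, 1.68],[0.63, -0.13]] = [[-0.95, -1.26],  [0.76, -2.80],  [-0.53, -0.03]]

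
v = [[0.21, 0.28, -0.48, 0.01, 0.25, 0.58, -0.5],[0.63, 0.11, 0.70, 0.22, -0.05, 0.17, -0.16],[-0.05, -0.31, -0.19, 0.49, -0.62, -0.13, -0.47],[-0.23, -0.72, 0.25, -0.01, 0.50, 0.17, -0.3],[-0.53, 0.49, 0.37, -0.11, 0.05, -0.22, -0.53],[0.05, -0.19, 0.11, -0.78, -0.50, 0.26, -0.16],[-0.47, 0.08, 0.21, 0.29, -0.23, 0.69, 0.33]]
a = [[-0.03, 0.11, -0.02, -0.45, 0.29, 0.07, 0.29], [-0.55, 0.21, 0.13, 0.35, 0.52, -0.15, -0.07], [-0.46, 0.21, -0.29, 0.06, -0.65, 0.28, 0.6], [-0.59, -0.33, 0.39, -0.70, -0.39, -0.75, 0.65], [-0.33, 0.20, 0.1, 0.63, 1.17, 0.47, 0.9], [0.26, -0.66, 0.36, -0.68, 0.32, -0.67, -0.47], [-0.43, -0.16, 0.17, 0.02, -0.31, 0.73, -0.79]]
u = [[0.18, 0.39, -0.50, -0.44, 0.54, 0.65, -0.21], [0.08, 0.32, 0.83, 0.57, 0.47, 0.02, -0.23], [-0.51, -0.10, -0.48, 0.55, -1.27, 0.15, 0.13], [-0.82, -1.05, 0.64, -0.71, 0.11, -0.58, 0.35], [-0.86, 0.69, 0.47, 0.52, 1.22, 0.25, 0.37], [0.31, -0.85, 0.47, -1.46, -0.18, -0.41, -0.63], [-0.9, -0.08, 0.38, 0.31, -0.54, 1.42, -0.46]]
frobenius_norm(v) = 2.65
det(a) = 0.19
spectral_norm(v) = 1.01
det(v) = -1.00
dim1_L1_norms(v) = [2.31, 2.04, 2.26, 2.18, 2.3, 2.05, 2.3]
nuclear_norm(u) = 9.71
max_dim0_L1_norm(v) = 2.45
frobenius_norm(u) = 4.37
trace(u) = -0.34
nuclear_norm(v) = 7.00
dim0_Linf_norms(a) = [0.59, 0.66, 0.39, 0.7, 1.17, 0.75, 0.9]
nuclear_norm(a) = 7.44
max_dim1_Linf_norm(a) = 1.17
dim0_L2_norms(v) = [1.0, 0.99, 1.01, 1.0, 1.0, 1.0, 1.0]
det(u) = -0.17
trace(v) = 0.76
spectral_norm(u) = 2.65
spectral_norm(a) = 2.05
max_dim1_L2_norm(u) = 1.94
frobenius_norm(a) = 3.31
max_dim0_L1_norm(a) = 3.77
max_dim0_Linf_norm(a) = 1.17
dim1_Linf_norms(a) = [0.45, 0.55, 0.65, 0.75, 1.17, 0.68, 0.79]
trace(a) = -1.10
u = a + v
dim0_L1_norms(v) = [2.17, 2.18, 2.31, 1.91, 2.2, 2.22, 2.45]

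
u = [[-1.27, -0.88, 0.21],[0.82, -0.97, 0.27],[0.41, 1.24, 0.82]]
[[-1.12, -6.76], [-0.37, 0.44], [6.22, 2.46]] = u@[[0.31,3.59], [1.91,2.05], [4.54,-1.89]]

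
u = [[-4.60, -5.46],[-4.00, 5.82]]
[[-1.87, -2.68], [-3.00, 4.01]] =u@[[0.56, -0.13], [-0.13, 0.6]]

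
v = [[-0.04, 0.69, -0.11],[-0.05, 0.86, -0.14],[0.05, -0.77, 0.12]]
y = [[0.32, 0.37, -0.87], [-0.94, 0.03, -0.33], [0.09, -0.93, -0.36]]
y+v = [[0.28, 1.06, -0.98], [-0.99, 0.89, -0.47], [0.14, -1.70, -0.24]]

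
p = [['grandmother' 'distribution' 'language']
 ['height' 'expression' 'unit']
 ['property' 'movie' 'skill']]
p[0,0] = 'grandmother'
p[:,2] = ['language', 'unit', 'skill']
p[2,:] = ['property', 'movie', 'skill']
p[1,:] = ['height', 'expression', 'unit']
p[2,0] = 'property'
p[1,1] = 'expression'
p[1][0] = 'height'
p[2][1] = 'movie'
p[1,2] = 'unit'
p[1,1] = 'expression'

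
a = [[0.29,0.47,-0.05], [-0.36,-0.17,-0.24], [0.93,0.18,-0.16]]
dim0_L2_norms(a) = [1.04, 0.53, 0.29]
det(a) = -0.12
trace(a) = -0.04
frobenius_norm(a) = 1.20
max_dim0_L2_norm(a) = 1.04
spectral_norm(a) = 1.11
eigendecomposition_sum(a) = [[0.17+0.20j, (0.2-0.01j), -0.06+0.07j], [-0.23+0.15j, (-0.02+0.21j), (-0.06-0.07j)], [0.38+0.01j, 0.19-0.22j, 0.02+0.13j]] + [[(0.17-0.2j),0.20+0.01j,-0.06-0.07j], [(-0.23-0.15j),-0.02-0.21j,(-0.06+0.07j)], [(0.38-0.01j),(0.19+0.22j),(0.02-0.13j)]] + [[-0.06+0.00j,0.07-0.00j,(0.07-0j)], [(0.1-0j),(-0.12+0j),-0.11+0.00j], [(0.16-0j),(-0.21+0j),-0.20+0.00j]]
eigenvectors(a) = [[(0.33+0.36j), (0.33-0.36j), (-0.28+0j)], [(-0.42+0.28j), -0.42-0.28j, 0.48+0.00j], [(0.71+0j), (0.71-0j), (0.83+0j)]]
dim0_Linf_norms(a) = [0.93, 0.47, 0.24]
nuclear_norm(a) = 1.76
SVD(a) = [[-0.40, -0.83, 0.38], [0.34, 0.25, 0.90], [-0.85, 0.49, 0.19]] @ diag([1.1070473365594593, 0.3805987787191649, 0.27584554419835416]) @ [[-0.93, -0.36, 0.07], [0.33, -0.91, -0.26], [-0.15, 0.22, -0.96]]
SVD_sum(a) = [[0.41,0.16,-0.03],[-0.35,-0.14,0.03],[0.88,0.34,-0.06]] + [[-0.11, 0.29, 0.08], [0.03, -0.09, -0.02], [0.06, -0.17, -0.05]] + [[-0.02, 0.02, -0.10], [-0.04, 0.05, -0.24], [-0.01, 0.01, -0.05]]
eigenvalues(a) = [(0.17+0.53j), (0.17-0.53j), (-0.37+0j)]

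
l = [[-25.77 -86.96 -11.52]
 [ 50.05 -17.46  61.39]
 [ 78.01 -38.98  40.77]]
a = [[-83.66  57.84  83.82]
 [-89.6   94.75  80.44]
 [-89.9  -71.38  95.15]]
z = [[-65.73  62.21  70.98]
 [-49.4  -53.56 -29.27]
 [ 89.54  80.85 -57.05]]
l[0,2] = -11.52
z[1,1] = -53.56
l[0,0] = -25.77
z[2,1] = 80.85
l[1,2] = 61.39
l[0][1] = -86.96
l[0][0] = -25.77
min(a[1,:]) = -89.6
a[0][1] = 57.84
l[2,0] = 78.01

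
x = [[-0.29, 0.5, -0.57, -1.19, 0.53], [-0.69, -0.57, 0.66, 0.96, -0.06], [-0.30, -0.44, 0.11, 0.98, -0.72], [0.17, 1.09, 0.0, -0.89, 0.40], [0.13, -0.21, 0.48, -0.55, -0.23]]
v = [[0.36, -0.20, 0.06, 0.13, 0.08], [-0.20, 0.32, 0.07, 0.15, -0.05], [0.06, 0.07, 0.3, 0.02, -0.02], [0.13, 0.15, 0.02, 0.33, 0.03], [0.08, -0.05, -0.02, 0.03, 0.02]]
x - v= [[-0.65,  0.7,  -0.63,  -1.32,  0.45], [-0.49,  -0.89,  0.59,  0.81,  -0.01], [-0.36,  -0.51,  -0.19,  0.96,  -0.7], [0.04,  0.94,  -0.02,  -1.22,  0.37], [0.05,  -0.16,  0.50,  -0.58,  -0.25]]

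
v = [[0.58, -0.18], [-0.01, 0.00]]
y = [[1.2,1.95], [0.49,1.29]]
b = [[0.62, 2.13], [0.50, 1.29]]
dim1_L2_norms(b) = [2.22, 1.38]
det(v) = -0.00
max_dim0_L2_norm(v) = 0.58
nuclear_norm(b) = 2.71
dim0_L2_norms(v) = [0.58, 0.18]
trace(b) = 1.91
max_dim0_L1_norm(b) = 3.42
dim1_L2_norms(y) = [2.29, 1.38]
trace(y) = 2.49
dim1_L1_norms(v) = [0.76, 0.01]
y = v + b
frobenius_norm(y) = 2.67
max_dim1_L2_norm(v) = 0.61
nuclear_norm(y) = 2.89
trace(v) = 0.58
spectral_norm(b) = 2.61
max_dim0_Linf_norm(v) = 0.58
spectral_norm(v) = 0.61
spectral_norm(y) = 2.66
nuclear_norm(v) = 0.61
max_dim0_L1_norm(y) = 3.24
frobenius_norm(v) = 0.61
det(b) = -0.27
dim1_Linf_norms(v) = [0.58, 0.01]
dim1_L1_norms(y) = [3.15, 1.78]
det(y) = 0.59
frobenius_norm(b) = 2.61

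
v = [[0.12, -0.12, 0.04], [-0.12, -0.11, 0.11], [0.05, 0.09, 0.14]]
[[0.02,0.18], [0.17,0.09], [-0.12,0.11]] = v @ [[-0.66, 0.60], [-0.88, -0.55], [-0.09, 0.93]]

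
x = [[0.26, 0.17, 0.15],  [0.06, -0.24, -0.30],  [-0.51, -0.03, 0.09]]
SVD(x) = [[-0.48, 0.46, 0.75], [-0.06, -0.87, 0.49], [0.88, 0.19, 0.44]] @ diag([0.5828434596967886, 0.4467220351973023, 0.005738009921397017]) @ [[-0.99, -0.16, 0.04], [-0.07, 0.63, 0.78], [0.15, -0.76, 0.63]]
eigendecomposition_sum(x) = [[(0.09+0.07j), 0.05+0.02j, (0.04+0.01j)], [0.18-0.60j, 0.03-0.28j, (-0.03-0.24j)], [(-0.34+0.65j), -0.10+0.32j, -0.02+0.29j]] + [[(0.09-0.07j), 0.05-0.02j, (0.04-0.01j)], [(0.18+0.6j), (0.03+0.28j), (-0.03+0.24j)], [-0.34-0.65j, (-0.1-0.32j), (-0.02-0.29j)]] + [[0.08+0.00j, (0.08+0j), (0.06+0j)], [(-0.3-0j), -0.30-0.00j, (-0.25-0j)], [0.16+0.00j, 0.16+0.00j, 0.13+0.00j]]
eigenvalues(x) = [(0.1+0.07j), (0.1-0.07j), (-0.09+0j)]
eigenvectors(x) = [[(-0.02+0.12j), -0.02-0.12j, -0.22+0.00j], [0.63-0.12j, (0.63+0.12j), 0.86+0.00j], [-0.76+0.00j, (-0.76-0j), (-0.46+0j)]]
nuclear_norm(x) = 1.04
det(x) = -0.00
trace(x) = 0.11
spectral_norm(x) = 0.58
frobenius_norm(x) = 0.73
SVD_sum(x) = [[0.27, 0.04, -0.01],[0.03, 0.01, -0.0],[-0.50, -0.08, 0.02]] + [[-0.01, 0.13, 0.16],[0.03, -0.24, -0.3],[-0.01, 0.05, 0.07]] + [[0.0, -0.00, 0.00], [0.0, -0.0, 0.0], [0.00, -0.0, 0.0]]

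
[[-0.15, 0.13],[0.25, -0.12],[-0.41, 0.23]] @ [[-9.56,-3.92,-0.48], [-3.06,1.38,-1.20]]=[[1.04, 0.77, -0.08], [-2.02, -1.15, 0.02], [3.22, 1.92, -0.08]]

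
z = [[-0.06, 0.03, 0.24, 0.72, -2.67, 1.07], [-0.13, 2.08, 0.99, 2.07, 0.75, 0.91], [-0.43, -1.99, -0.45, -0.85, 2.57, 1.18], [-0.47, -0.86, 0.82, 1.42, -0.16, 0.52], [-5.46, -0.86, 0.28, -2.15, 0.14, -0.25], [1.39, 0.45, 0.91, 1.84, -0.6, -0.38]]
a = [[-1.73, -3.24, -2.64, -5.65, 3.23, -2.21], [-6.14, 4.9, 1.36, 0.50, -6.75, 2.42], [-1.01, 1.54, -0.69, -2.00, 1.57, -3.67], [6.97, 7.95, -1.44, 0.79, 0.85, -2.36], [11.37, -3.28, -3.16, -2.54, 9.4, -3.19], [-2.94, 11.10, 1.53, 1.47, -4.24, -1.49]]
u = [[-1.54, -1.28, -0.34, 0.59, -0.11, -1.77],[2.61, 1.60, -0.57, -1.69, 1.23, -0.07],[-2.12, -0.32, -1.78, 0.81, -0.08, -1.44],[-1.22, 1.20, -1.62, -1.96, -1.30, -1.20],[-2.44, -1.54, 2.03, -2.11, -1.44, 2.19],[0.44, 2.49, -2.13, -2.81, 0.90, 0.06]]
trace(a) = 11.18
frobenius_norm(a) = 27.19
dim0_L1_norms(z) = [7.94, 6.27, 3.69, 9.05, 6.89, 4.31]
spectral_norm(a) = 21.46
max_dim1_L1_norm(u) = 11.75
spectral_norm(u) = 6.26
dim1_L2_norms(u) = [2.76, 3.75, 3.24, 3.54, 4.88, 4.43]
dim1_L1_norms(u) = [5.63, 7.77, 6.55, 8.5, 11.75, 8.83]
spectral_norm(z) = 6.61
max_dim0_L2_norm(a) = 15.3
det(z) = 45.28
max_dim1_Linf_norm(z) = 5.46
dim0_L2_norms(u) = [4.62, 3.78, 3.86, 4.48, 2.47, 3.38]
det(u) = -34.49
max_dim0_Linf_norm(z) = 5.46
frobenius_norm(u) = 9.39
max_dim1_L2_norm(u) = 4.88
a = u @ z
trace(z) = 2.75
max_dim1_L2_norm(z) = 5.94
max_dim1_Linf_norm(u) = 2.81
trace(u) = -5.06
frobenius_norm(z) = 8.89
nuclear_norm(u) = 18.54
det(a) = -1562.92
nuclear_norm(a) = 47.65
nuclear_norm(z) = 18.00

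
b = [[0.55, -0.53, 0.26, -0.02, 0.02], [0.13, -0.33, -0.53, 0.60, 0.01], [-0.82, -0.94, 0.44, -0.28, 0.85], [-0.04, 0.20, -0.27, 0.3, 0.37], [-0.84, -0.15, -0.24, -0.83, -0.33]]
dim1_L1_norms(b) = [1.38, 1.6, 3.33, 1.18, 2.39]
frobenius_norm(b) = 2.43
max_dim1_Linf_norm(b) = 0.94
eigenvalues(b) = [(0.8+0.48j), (0.8-0.48j), (-0.13+0.62j), (-0.13-0.62j), (-0.71+0j)]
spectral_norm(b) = 1.73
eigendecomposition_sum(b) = [[(0.3+0.57j), -0.22+0.14j, (0.14-0.27j), (-0.03+0.45j), (0.07-0.08j)], [(0.1-0.35j), 0.14+0.03j, -0.16+0.06j, (0.19-0.17j), -0.06+0.00j], [(-0.58+0.36j), (-0.17-0.22j), (0.3+0.13j), -0.48+0.01j, (0.09+0.07j)], [(-0.11-0.38j), (0.15-0.06j), (-0.12+0.15j), 0.08-0.27j, -0.05+0.04j], [-0.09-0.14j, (0.05-0.04j), -0.03+0.07j, -0.00-0.12j, (-0.02+0.02j)]] + [[(0.3-0.57j),(-0.22-0.14j),(0.14+0.27j),-0.03-0.45j,0.07+0.08j],[0.10+0.35j,0.14-0.03j,-0.16-0.06j,0.19+0.17j,(-0.06-0j)],[-0.58-0.36j,-0.17+0.22j,0.30-0.13j,(-0.48-0.01j),(0.09-0.07j)],[(-0.11+0.38j),0.15+0.06j,(-0.12-0.15j),0.08+0.27j,(-0.05-0.04j)],[(-0.09+0.14j),0.05+0.04j,(-0.03-0.07j),(-0+0.12j),-0.02-0.02j]] + [[(-0.02-0.06j), 0.04+0.01j, 0.01-0.01j, (-0.03-0.1j), (-0.07-0.02j)], [-0.03+0.06j, (-0.02-0.03j), -0.02-0.00j, -0.06+0.10j, (0.03+0.07j)], [0.17+0.25j, -0.17+0.02j, -0.04+0.06j, 0.26+0.41j, (0.33+0j)], [0.09+0.22j, -0.14-0.01j, (-0.04+0.04j), (0.13+0.35j), 0.25+0.06j], [-0.33+0.04j, (0.07-0.18j), -0.03-0.07j, (-0.53+0.04j), (-0.17+0.31j)]] + [[(-0.02+0.06j), (0.04-0.01j), 0.01+0.01j, -0.03+0.10j, (-0.07+0.02j)], [(-0.03-0.06j), (-0.02+0.03j), (-0.02+0j), -0.06-0.10j, 0.03-0.07j], [0.17-0.25j, (-0.17-0.02j), -0.04-0.06j, (0.26-0.41j), 0.33-0.00j], [0.09-0.22j, -0.14+0.01j, -0.04-0.04j, (0.13-0.35j), (0.25-0.06j)], [(-0.33-0.04j), (0.07+0.18j), -0.03+0.07j, -0.53-0.04j, (-0.17-0.31j)]] + [[0j, -0.18+0.00j, (-0.05+0j), (0.11-0j), 0.02-0.00j], [0j, -0.57+0.00j, -0.17+0.00j, 0.34-0.00j, 0.06-0.00j], [0j, (-0.26+0j), (-0.08+0j), (0.16-0j), 0.03-0.00j], [-0.00-0.00j, (0.18-0j), 0.05-0.00j, (-0.11+0j), (-0.02+0j)], [0.00+0.00j, (-0.39+0j), (-0.12+0j), (0.23-0j), 0.04-0.00j]]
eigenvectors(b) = [[0.05-0.59j, (0.05+0.59j), (-0.03-0.13j), -0.03+0.13j, 0.23+0.00j], [(-0.25+0.22j), (-0.25-0.22j), (-0.08+0.11j), -0.08-0.11j, 0.73+0.00j], [0.62+0.00j, (0.62-0j), 0.28+0.52j, 0.28-0.52j, 0.33+0.00j], [-0.10+0.35j, -0.10-0.35j, 0.12+0.44j, (0.12-0.44j), -0.23+0.00j], [0.00+0.15j, -0.15j, -0.64+0.00j, -0.64-0.00j, 0.50+0.00j]]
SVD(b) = [[-0.03, 0.4, 0.6, 0.46, 0.52], [-0.18, 0.33, -0.59, 0.69, -0.19], [0.85, 0.49, -0.09, -0.13, -0.12], [-0.09, 0.15, -0.52, -0.32, 0.77], [0.49, -0.68, -0.11, 0.44, 0.29]] @ diag([1.7268269934541483, 1.274506327336798, 0.8840722447274467, 0.6859731544330689, 0.18857161439700984]) @ [[-0.66, -0.47, 0.21, -0.45, 0.30], [0.34, -0.51, 0.21, 0.52, 0.56], [0.5, -0.14, 0.67, -0.46, -0.26], [0.14, -0.7, -0.46, -0.03, -0.52], [0.42, 0.05, -0.49, -0.56, 0.51]]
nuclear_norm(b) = 4.76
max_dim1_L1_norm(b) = 3.33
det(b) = -0.25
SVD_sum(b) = [[0.03, 0.02, -0.01, 0.02, -0.01], [0.21, 0.15, -0.07, 0.14, -0.09], [-0.97, -0.69, 0.31, -0.66, 0.44], [0.10, 0.07, -0.03, 0.07, -0.04], [-0.56, -0.40, 0.18, -0.38, 0.26]] + [[0.17, -0.26, 0.11, 0.27, 0.29], [0.14, -0.21, 0.09, 0.22, 0.23], [0.21, -0.32, 0.13, 0.33, 0.35], [0.06, -0.1, 0.04, 0.1, 0.11], [-0.29, 0.45, -0.19, -0.45, -0.49]] + [[0.27, -0.07, 0.35, -0.24, -0.14], [-0.26, 0.07, -0.35, 0.24, 0.14], [-0.04, 0.01, -0.06, 0.04, 0.02], [-0.23, 0.06, -0.31, 0.21, 0.12], [-0.05, 0.01, -0.07, 0.05, 0.03]] + [[0.04, -0.22, -0.15, -0.01, -0.16],  [0.06, -0.33, -0.22, -0.01, -0.25],  [-0.01, 0.06, 0.04, 0.0, 0.05],  [-0.03, 0.16, 0.1, 0.01, 0.12],  [0.04, -0.21, -0.14, -0.01, -0.16]] + [[0.04, 0.01, -0.05, -0.06, 0.05], [-0.02, -0.00, 0.02, 0.02, -0.02], [-0.01, -0.0, 0.01, 0.01, -0.01], [0.06, 0.01, -0.07, -0.08, 0.07], [0.02, 0.0, -0.03, -0.03, 0.03]]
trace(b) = 0.63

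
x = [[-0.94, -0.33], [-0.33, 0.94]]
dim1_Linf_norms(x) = [0.94, 0.94]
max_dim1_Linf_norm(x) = 0.94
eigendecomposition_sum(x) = [[-0.97,-0.16], [-0.16,-0.03]] + [[0.03, -0.16], [-0.16, 0.97]]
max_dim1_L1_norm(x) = 1.27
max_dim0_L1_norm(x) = 1.27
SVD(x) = [[-0.94, -0.33], [-0.33, 0.94]] @ diag([0.9962429422585638, 0.9962429422585637]) @ [[1.0, 0.00], [0.0, 1.00]]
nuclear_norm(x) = 1.99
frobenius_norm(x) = 1.41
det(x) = -0.99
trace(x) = 0.00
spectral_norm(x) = 1.00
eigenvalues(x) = [-1.0, 1.0]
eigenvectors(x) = [[-0.99, 0.17], [-0.17, -0.99]]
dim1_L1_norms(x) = [1.27, 1.27]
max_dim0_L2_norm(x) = 1.0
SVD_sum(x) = [[-0.94, 0.0], [-0.33, 0.0]] + [[0.00, -0.33], [0.00, 0.94]]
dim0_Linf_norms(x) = [0.94, 0.94]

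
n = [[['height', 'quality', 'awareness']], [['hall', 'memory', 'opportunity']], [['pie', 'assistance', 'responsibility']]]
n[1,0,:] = ['hall', 'memory', 'opportunity']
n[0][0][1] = 'quality'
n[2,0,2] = 'responsibility'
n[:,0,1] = ['quality', 'memory', 'assistance']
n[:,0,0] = ['height', 'hall', 'pie']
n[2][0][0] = 'pie'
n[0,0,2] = 'awareness'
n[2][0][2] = 'responsibility'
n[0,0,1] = 'quality'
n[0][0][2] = 'awareness'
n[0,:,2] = ['awareness']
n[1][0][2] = 'opportunity'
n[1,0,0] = 'hall'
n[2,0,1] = 'assistance'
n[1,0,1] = 'memory'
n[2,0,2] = 'responsibility'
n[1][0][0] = 'hall'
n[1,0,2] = 'opportunity'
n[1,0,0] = 'hall'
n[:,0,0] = ['height', 'hall', 'pie']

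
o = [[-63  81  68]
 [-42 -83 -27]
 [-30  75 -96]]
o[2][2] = -96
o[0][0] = -63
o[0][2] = 68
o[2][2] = -96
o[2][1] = 75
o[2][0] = -30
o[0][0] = -63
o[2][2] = -96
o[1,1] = -83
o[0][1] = 81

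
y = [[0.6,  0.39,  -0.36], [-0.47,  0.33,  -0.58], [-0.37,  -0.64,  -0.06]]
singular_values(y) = [1.03, 0.81, 0.38]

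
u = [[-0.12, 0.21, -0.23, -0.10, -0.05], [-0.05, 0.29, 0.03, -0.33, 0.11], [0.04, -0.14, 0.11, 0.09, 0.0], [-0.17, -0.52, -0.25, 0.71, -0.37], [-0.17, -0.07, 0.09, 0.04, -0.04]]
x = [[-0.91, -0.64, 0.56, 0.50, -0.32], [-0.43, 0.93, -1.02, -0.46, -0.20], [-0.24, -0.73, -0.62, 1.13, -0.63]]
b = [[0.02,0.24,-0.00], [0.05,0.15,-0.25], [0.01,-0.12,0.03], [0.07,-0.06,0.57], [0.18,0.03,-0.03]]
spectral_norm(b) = 0.64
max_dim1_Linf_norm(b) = 0.57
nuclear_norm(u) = 1.72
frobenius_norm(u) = 1.19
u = b @ x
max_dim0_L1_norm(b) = 0.88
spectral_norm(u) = 1.10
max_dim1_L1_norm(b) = 0.7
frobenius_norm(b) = 0.73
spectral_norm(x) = 1.98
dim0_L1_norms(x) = [1.58, 2.3, 2.2, 2.09, 1.15]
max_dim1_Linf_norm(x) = 1.13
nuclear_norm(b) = 1.12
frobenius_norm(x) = 2.63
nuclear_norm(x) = 4.36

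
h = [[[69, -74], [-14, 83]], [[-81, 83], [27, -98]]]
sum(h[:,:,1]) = -6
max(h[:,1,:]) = 83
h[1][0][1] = 83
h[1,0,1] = 83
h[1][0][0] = -81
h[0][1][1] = 83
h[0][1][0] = -14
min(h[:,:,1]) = -98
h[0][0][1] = -74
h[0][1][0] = -14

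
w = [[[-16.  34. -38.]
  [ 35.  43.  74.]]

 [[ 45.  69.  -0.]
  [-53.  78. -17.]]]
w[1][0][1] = 69.0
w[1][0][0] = 45.0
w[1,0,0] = 45.0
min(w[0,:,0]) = -16.0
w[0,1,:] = [35.0, 43.0, 74.0]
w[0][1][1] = 43.0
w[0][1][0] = 35.0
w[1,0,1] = 69.0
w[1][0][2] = -0.0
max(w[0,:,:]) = 74.0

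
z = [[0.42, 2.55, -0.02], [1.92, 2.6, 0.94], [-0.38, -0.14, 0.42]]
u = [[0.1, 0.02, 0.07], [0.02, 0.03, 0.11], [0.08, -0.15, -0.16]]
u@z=[[0.05, 0.30, 0.05], [0.02, 0.11, 0.07], [-0.19, -0.16, -0.21]]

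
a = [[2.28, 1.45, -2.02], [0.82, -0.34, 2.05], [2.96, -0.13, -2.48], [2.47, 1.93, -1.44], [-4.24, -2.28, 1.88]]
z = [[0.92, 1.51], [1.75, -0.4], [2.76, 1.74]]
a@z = [[-0.94, -0.65],[5.82, 4.94],[-4.35, 0.21],[1.68, 0.45],[-2.7, -2.22]]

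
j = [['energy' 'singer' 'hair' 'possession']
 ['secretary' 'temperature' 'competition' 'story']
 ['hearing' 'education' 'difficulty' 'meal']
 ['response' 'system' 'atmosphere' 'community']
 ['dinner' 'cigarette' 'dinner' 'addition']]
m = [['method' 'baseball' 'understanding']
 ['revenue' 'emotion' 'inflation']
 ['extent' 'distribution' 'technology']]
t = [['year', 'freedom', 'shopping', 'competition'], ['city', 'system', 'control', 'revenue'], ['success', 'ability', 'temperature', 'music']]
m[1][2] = 'inflation'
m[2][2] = 'technology'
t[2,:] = ['success', 'ability', 'temperature', 'music']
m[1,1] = 'emotion'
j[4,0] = 'dinner'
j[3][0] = 'response'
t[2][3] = 'music'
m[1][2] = 'inflation'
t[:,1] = ['freedom', 'system', 'ability']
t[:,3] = ['competition', 'revenue', 'music']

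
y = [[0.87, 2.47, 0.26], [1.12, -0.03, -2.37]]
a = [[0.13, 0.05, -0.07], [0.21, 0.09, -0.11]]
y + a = [[1.00, 2.52, 0.19], [1.33, 0.06, -2.48]]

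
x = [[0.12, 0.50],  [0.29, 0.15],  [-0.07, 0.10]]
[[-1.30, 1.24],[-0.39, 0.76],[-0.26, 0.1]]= x @ [[0.01, 1.53], [-2.61, 2.11]]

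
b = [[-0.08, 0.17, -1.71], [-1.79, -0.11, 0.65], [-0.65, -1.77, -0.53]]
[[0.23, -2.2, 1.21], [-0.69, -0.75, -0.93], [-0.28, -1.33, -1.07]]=b @ [[0.33,0.87,0.24], [0.08,0.06,0.71], [-0.14,1.25,-0.65]]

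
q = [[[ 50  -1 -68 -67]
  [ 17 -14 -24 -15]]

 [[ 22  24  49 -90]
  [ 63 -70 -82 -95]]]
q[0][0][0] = 50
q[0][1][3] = -15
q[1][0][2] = 49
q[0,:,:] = [[50, -1, -68, -67], [17, -14, -24, -15]]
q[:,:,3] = [[-67, -15], [-90, -95]]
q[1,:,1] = [24, -70]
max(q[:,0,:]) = 50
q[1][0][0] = 22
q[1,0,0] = 22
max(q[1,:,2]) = 49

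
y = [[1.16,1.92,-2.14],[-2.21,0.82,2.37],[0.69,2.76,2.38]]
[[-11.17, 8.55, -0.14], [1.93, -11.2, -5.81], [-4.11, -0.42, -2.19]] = y @ [[0.23, 3.4, 2.15], [-3.47, 0.48, -1.35], [2.23, -1.72, 0.02]]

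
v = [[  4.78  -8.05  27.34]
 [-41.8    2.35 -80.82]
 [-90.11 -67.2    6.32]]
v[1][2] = -80.82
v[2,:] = [-90.11, -67.2, 6.32]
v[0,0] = 4.78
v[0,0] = 4.78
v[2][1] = -67.2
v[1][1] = 2.35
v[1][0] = -41.8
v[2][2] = 6.32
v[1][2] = -80.82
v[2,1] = -67.2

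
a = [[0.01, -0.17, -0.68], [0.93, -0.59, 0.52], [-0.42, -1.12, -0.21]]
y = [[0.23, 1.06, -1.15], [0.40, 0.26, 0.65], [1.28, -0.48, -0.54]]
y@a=[[1.47, 0.62, 0.64], [-0.03, -0.95, -0.27], [-0.21, 0.67, -1.01]]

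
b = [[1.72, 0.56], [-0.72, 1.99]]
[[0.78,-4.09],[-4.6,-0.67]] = b @ [[1.08, -2.03], [-1.92, -1.07]]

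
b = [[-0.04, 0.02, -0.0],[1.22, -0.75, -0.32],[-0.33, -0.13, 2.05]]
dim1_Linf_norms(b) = [0.04, 1.22, 2.05]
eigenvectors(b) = [[0.54, 0.03, -0.0],[0.83, -1.00, -0.11],[0.14, -0.04, 0.99]]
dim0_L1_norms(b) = [1.59, 0.9, 2.37]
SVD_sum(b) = [[-0.01, 0.0, 0.01],[0.26, -0.05, -0.72],[-0.69, 0.13, 1.9]] + [[-0.03, 0.02, -0.01], [0.96, -0.7, 0.40], [0.36, -0.26, 0.15]] + [[-0.00, -0.0, -0.0], [-0.00, -0.0, -0.0], [-0.00, -0.0, -0.00]]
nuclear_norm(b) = 3.51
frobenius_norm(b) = 2.55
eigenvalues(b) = [-0.01, -0.8, 2.07]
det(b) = 0.02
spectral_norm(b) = 2.17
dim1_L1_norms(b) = [0.06, 2.29, 2.51]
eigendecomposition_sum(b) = [[-0.01, -0.0, -0.0],[-0.01, -0.00, -0.00],[-0.0, -0.00, -0.00]] + [[-0.03, 0.02, 0.00],  [1.19, -0.76, -0.09],  [0.05, -0.03, -0.0]] + [[0.00, 0.00, -0.0],  [0.04, 0.01, -0.23],  [-0.38, -0.10, 2.05]]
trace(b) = 1.26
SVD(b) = [[-0.01, 0.03, -1.00], [0.35, -0.93, -0.03], [-0.94, -0.35, -0.0]] @ diag([2.1661853447416575, 1.3383621934888699, 0.005262249150848607]) @ [[0.34,-0.07,-0.94],[-0.77,0.56,-0.32],[0.54,0.83,0.14]]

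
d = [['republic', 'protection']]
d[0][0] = 'republic'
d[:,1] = ['protection']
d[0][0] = 'republic'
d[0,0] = 'republic'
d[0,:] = ['republic', 'protection']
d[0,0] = 'republic'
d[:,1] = ['protection']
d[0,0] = 'republic'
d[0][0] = 'republic'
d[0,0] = 'republic'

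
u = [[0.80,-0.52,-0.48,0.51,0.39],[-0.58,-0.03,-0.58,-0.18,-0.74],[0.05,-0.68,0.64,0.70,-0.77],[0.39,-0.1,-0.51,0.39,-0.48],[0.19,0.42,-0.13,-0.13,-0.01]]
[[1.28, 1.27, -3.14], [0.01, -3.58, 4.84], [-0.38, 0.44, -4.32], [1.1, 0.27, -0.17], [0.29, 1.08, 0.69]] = u@[[-0.07, 3.11, -3.54],[1.00, 2.16, 1.57],[-1.25, 1.94, -3.52],[2.10, 1.27, -1.85],[0.47, 0.49, -0.62]]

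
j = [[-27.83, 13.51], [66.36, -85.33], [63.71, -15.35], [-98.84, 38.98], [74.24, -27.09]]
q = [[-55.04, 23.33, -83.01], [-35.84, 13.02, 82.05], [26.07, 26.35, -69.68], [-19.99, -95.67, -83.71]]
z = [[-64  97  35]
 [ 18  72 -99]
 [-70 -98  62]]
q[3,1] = -95.67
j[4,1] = -27.09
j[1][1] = -85.33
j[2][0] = 63.71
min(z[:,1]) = -98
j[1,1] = -85.33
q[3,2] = -83.71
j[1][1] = -85.33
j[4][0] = 74.24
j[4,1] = -27.09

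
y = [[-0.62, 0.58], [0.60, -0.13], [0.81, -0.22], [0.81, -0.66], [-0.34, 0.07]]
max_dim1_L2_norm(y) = 1.04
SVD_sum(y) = [[-0.72,0.42], [0.50,-0.29], [0.70,-0.41], [0.89,-0.52], [-0.28,0.17]] + [[0.10, 0.16], [0.10, 0.16], [0.11, 0.19], [-0.08, -0.14], [-0.06, -0.10]]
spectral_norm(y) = 1.69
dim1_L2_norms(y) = [0.85, 0.61, 0.84, 1.04, 0.35]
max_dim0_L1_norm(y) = 3.18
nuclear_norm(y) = 2.09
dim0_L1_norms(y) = [3.18, 1.66]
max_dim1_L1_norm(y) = 1.47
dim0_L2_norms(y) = [1.47, 0.92]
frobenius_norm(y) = 1.74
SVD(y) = [[-0.49, -0.48], [0.35, -0.48], [0.48, -0.55], [0.61, 0.41], [-0.19, 0.28]] @ diag([1.6901578185157506, 0.3971983742540738]) @ [[0.86, -0.5],[-0.50, -0.86]]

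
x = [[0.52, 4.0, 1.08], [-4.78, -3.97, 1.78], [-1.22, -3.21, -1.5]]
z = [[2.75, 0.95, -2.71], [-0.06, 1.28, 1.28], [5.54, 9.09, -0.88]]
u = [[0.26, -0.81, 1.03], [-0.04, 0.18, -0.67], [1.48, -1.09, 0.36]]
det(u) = 0.39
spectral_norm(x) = 7.74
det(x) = -19.96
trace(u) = 0.80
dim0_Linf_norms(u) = [1.48, 1.09, 1.03]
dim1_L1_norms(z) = [6.41, 2.62, 15.51]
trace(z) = 3.15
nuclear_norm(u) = 3.37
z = u @ x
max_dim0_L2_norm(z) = 9.23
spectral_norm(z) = 11.02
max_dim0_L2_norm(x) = 6.49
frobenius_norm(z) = 11.54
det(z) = -7.71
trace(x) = -4.95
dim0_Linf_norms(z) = [5.54, 9.09, 2.71]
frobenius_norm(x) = 8.56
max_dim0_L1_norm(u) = 2.08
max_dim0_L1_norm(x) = 11.18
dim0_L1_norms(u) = [1.78, 2.08, 2.06]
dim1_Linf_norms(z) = [2.75, 1.28, 9.09]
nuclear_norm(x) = 12.04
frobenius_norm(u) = 2.40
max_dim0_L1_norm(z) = 11.32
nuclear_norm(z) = 14.65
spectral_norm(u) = 2.16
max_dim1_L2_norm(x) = 6.46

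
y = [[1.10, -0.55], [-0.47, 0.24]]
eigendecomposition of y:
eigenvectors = [[0.92, 0.45], [-0.39, 0.89]]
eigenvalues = [1.34, 0.0]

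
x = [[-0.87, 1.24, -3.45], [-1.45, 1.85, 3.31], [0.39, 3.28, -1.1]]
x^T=[[-0.87, -1.45, 0.39], [1.24, 1.85, 3.28], [-3.45, 3.31, -1.10]]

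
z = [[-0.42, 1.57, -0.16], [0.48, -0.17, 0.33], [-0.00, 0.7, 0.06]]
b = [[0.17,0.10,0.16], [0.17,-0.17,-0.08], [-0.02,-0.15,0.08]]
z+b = [[-0.25, 1.67, 0.00], [0.65, -0.34, 0.25], [-0.02, 0.55, 0.14]]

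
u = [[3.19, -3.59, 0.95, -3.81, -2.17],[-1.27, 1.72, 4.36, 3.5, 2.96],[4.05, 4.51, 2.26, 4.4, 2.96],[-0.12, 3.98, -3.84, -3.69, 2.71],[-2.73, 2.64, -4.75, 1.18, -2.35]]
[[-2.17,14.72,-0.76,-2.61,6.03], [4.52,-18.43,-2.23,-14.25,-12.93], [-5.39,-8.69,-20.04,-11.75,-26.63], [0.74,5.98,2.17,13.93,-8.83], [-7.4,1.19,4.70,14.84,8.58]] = u @[[-0.96, 1.82, -2.81, -0.59, -1.8],[-1.94, -0.62, -0.28, -0.09, -2.34],[-0.29, -1.51, 0.34, -3.05, -1.21],[-0.00, -1.54, -1.52, -0.57, -0.15],[2.67, -1.04, -0.50, 0.15, -1.82]]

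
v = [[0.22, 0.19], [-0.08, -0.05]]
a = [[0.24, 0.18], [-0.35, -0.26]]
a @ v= [[0.04, 0.04], [-0.06, -0.05]]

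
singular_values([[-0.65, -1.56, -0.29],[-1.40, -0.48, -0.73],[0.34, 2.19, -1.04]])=[2.94, 1.69, 0.43]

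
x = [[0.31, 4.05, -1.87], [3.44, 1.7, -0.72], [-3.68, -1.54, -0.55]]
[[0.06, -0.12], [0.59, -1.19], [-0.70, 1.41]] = x @ [[0.17, -0.34], [0.03, -0.06], [0.06, -0.12]]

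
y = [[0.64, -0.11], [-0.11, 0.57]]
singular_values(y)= [0.72, 0.49]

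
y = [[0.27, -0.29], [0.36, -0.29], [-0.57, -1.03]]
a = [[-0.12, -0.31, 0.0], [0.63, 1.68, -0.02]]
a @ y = [[-0.14,0.12], [0.79,-0.65]]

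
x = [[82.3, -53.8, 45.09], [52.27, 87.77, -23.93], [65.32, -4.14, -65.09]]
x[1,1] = 87.77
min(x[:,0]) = 52.27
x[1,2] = -23.93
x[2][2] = -65.09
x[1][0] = 52.27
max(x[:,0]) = 82.3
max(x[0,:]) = 82.3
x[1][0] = 52.27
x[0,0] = 82.3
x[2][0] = 65.32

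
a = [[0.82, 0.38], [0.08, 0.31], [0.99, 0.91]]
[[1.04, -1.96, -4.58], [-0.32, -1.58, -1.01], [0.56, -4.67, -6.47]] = a@[[1.99, -0.03, -4.62], [-1.55, -5.10, -2.08]]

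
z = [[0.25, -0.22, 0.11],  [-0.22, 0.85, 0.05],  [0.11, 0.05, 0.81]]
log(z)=[[-1.64, -0.51, 0.28], [-0.51, -0.25, 0.11], [0.28, 0.11, -0.24]]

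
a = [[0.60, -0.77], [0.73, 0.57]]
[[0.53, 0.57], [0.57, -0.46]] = a @ [[0.82, -0.03], [-0.05, -0.77]]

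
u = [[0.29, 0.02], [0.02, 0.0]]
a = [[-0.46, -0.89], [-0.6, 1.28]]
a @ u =[[-0.15, -0.01], [-0.15, -0.01]]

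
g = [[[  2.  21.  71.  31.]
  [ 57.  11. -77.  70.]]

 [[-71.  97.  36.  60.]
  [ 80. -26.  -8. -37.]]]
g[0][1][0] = 57.0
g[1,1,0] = 80.0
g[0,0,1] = 21.0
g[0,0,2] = 71.0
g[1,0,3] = 60.0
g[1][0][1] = 97.0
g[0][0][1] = 21.0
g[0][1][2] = -77.0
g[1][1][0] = 80.0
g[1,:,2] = [36.0, -8.0]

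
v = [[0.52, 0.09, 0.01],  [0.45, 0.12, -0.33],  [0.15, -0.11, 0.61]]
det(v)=-0.011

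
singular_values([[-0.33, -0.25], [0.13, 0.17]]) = [0.46, 0.05]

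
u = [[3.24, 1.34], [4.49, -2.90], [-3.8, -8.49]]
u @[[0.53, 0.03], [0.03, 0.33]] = [[1.76, 0.54], [2.29, -0.82], [-2.27, -2.92]]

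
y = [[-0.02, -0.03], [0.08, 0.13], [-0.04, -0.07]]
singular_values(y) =[0.18, 0.0]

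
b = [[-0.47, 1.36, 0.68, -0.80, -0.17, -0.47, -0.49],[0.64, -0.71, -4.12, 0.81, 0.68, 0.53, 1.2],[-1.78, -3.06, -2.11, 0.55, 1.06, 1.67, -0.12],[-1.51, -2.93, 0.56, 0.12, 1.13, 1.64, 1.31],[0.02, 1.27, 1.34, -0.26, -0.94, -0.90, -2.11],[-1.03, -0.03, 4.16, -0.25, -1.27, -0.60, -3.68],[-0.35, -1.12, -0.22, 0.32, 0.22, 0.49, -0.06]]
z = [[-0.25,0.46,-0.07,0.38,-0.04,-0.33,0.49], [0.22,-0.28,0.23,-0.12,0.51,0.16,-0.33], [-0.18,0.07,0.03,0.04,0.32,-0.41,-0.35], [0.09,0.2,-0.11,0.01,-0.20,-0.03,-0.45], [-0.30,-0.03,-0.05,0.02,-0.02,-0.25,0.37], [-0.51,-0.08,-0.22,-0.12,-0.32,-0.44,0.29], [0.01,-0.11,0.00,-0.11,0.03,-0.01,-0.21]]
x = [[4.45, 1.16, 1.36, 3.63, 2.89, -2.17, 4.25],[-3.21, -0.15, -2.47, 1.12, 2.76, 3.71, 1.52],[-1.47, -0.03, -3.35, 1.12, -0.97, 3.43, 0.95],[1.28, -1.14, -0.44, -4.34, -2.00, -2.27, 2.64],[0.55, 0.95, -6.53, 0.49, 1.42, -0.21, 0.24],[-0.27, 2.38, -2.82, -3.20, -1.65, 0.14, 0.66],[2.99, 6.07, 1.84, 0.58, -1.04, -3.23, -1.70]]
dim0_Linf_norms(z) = [0.51, 0.46, 0.23, 0.38, 0.51, 0.44, 0.49]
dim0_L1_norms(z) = [1.56, 1.23, 0.71, 0.8, 1.44, 1.63, 2.49]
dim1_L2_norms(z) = [0.88, 0.77, 0.66, 0.55, 0.54, 0.84, 0.26]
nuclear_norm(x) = 39.87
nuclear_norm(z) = 3.36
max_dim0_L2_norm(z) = 0.97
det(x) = -11386.34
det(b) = -0.00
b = z @ x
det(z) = -0.00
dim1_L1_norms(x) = [19.91, 14.94, 11.32, 14.11, 10.39, 11.12, 17.45]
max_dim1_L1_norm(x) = 19.91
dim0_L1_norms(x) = [14.22, 11.88, 18.81, 14.48, 12.73, 15.16, 11.96]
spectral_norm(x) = 11.05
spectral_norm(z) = 1.35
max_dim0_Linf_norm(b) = 4.16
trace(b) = -4.77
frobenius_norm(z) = 1.78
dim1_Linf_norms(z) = [0.49, 0.51, 0.41, 0.45, 0.37, 0.51, 0.21]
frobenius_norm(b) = 10.39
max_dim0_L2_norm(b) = 6.43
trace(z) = -1.16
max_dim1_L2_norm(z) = 0.88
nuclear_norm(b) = 17.73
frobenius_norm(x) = 17.67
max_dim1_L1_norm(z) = 2.02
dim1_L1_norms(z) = [2.02, 1.85, 1.4, 1.09, 1.04, 1.98, 0.48]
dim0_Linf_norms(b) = [1.78, 3.06, 4.16, 0.81, 1.27, 1.67, 3.68]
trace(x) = -3.53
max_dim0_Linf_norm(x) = 6.53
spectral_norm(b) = 8.38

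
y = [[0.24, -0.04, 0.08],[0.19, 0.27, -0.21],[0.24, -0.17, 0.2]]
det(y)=0.000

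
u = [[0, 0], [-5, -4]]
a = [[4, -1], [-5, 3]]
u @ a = [[0, 0], [0, -7]]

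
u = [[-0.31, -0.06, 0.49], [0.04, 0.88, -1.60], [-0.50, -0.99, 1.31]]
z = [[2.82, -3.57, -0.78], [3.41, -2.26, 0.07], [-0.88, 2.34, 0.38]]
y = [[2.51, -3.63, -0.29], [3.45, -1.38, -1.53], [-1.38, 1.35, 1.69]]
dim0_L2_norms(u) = [0.59, 1.33, 2.13]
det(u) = 0.29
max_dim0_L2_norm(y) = 4.48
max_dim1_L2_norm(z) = 4.62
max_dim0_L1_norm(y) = 7.34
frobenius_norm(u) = 2.57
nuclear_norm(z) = 8.26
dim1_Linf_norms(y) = [3.63, 3.45, 1.69]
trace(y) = 2.82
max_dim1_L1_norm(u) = 2.8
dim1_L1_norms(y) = [6.43, 6.36, 4.42]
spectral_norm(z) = 6.49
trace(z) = 0.94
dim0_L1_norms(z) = [7.11, 8.17, 1.23]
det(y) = 12.03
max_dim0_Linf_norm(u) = 1.6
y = z + u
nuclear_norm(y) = 9.09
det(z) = -2.71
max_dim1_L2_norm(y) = 4.42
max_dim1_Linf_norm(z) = 3.57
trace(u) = 1.88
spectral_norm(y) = 6.11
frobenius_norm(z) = 6.67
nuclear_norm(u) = 3.21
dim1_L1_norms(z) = [7.17, 5.74, 3.6]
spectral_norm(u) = 2.52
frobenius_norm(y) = 6.50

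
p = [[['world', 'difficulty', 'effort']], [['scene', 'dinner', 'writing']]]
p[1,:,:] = [['scene', 'dinner', 'writing']]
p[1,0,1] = 'dinner'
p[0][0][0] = 'world'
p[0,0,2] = 'effort'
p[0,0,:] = ['world', 'difficulty', 'effort']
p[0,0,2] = 'effort'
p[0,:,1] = ['difficulty']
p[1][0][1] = 'dinner'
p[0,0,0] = 'world'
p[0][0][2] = 'effort'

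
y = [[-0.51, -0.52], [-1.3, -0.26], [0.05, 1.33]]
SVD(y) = [[-0.44,-0.03], [-0.64,-0.68], [0.62,-0.73]] @ diag([1.6443476595207946, 1.1643112876840473]) @ [[0.67, 0.75],[0.75, -0.67]]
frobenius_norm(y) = 2.01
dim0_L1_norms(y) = [1.86, 2.11]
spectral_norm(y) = 1.64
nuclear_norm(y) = 2.81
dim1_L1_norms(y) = [1.03, 1.56, 1.38]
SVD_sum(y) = [[-0.48,-0.54], [-0.70,-0.79], [0.68,0.77]] + [[-0.03, 0.02], [-0.60, 0.53], [-0.63, 0.56]]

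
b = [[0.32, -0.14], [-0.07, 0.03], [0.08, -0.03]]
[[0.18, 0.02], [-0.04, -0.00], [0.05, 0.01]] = b @ [[0.59,0.07], [0.07,0.01]]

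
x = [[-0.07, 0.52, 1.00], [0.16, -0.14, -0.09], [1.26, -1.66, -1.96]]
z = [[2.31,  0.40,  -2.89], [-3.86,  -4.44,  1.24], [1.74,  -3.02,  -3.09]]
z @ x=[[-3.74, 5.94, 7.94], [1.12, -3.44, -5.89], [-4.50, 6.46, 8.07]]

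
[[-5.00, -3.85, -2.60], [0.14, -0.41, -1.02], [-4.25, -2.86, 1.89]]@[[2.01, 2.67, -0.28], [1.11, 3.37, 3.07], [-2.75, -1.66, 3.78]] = [[-7.17, -22.01, -20.25], [2.63, 0.69, -5.15], [-16.91, -24.12, -0.45]]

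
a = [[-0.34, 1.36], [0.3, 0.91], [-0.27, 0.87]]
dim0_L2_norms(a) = [0.53, 1.85]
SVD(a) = [[-0.75, 0.34], [-0.46, -0.88], [-0.48, 0.33]] @ diag([1.868327268404689, 0.4716494653187619]) @ [[0.13, -0.99],[-0.99, -0.13]]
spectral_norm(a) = 1.87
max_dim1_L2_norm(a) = 1.4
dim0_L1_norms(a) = [0.91, 3.14]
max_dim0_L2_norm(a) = 1.85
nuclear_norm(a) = 2.34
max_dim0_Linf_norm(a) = 1.36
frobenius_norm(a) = 1.93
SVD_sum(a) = [[-0.18, 1.38],[-0.11, 0.86],[-0.12, 0.89]] + [[-0.16, -0.02], [0.41, 0.05], [-0.15, -0.02]]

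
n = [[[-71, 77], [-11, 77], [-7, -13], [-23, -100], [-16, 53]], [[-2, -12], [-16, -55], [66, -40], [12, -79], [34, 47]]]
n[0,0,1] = 77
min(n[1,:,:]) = -79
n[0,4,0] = -16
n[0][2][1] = -13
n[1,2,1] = -40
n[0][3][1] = -100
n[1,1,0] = -16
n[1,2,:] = [66, -40]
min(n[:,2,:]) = -40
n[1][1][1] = -55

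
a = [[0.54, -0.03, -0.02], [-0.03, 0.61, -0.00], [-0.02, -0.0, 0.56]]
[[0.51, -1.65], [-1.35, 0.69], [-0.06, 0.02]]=a@[[0.83, -3.0],[-2.17, 0.98],[-0.07, -0.07]]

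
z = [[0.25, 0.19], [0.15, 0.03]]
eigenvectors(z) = [[0.90, -0.52],  [0.43, 0.85]]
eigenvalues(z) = [0.34, -0.06]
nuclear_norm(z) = 0.40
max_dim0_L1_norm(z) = 0.4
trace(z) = 0.28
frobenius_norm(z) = 0.35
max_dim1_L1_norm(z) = 0.44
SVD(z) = [[-0.91, -0.41], [-0.41, 0.91]] @ diag([0.3439059235504754, 0.06106321107585638]) @ [[-0.84, -0.54], [0.54, -0.84]]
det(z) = -0.02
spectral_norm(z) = 0.34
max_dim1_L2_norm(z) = 0.31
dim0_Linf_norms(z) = [0.25, 0.19]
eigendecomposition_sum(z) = [[0.26,0.16], [0.13,0.08]] + [[-0.01,0.03], [0.02,-0.05]]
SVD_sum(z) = [[0.26, 0.17],  [0.12, 0.08]] + [[-0.01, 0.02], [0.03, -0.05]]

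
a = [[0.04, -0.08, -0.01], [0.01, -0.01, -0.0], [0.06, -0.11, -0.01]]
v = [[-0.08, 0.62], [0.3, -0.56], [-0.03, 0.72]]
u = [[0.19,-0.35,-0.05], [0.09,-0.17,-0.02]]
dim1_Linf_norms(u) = [0.35, 0.17]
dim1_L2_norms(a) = [0.09, 0.01, 0.13]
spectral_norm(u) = 0.45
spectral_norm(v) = 1.12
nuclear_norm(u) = 0.45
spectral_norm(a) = 0.16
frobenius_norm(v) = 1.15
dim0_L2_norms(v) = [0.31, 1.1]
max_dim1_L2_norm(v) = 0.72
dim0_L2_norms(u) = [0.21, 0.39, 0.05]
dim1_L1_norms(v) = [0.7, 0.86, 0.75]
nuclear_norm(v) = 1.34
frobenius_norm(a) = 0.16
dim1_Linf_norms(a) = [0.08, 0.01, 0.11]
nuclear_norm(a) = 0.16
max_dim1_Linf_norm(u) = 0.35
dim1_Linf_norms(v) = [0.62, 0.56, 0.72]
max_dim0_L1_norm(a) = 0.2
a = v @ u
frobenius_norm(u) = 0.45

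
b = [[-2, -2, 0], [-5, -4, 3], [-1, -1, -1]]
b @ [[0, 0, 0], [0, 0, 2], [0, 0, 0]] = [[0, 0, -4], [0, 0, -8], [0, 0, -2]]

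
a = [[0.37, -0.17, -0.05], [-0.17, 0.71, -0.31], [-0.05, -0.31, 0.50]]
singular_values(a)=[0.95, 0.46, 0.17]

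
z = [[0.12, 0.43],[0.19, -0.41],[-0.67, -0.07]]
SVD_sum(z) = [[0.18,0.03], [0.13,0.02], [-0.67,-0.1]] + [[-0.06,  0.4], [0.06,  -0.43], [-0.00,  0.03]]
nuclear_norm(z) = 1.30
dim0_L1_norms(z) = [0.98, 0.91]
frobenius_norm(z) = 0.93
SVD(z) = [[-0.25, 0.69], [-0.18, -0.73], [0.95, 0.04]] @ diag([0.7087580742706794, 0.5957868680628318]) @ [[-0.99,-0.14], [-0.14,0.99]]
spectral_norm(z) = 0.71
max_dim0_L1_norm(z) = 0.98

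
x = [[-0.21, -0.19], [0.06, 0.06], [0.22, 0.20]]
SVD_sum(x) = [[-0.21, -0.19], [0.06, 0.06], [0.22, 0.2]] + [[-0.00, 0.0],[-0.00, 0.0],[0.0, -0.0]]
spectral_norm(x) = 0.42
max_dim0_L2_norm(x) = 0.31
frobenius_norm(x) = 0.42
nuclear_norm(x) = 0.42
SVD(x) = [[-0.68, -0.22], [0.20, -0.97], [0.71, 0.06]] @ diag([0.4192652962582842, 0.004075702817079381]) @ [[0.74, 0.67], [0.67, -0.74]]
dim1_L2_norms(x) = [0.28, 0.08, 0.3]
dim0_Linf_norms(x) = [0.22, 0.2]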